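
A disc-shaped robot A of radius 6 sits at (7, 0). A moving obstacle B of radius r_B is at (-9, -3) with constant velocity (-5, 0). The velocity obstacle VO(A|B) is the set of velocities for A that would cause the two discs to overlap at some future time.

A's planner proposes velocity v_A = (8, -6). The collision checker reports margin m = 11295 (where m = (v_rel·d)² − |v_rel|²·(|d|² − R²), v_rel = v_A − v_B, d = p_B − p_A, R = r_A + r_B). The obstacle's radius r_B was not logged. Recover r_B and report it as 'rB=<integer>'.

m = 11295
d = (-16, -3);  v_rel = (13, -6),  |v_rel|² = 205
v_rel×d = (13)·(-3) − (-6)·(-16) = -135
since m = R²·205 − (-135)²:  R² = (18225 + 11295) / 205 = 144
R = √144 = 12  ⇒  r_B = 12 − 6 = 6

rB=6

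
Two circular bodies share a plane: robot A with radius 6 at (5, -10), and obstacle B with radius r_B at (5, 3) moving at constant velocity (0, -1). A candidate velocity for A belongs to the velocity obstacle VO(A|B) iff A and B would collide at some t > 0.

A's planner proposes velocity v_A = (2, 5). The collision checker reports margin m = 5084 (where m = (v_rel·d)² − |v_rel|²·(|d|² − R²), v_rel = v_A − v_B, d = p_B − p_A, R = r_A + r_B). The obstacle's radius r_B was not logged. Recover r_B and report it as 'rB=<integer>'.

m = 5084
d = (0, 13);  v_rel = (2, 6),  |v_rel|² = 40
v_rel×d = (2)·(13) − (6)·(0) = 26
since m = R²·40 − 26²:  R² = (676 + 5084) / 40 = 144
R = √144 = 12  ⇒  r_B = 12 − 6 = 6

rB=6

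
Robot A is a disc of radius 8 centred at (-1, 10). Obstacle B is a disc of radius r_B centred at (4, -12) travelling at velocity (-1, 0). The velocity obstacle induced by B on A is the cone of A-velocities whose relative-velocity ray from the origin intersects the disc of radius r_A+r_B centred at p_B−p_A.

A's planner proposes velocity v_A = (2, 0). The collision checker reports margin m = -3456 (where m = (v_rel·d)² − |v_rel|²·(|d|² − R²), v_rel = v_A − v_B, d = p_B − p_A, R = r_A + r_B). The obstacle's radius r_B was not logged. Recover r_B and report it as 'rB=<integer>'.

m = -3456
d = (5, -22);  v_rel = (3, 0),  |v_rel|² = 9
v_rel×d = (3)·(-22) − (0)·(5) = -66
since m = R²·9 − (-66)²:  R² = (4356 + -3456) / 9 = 100
R = √100 = 10  ⇒  r_B = 10 − 8 = 2

rB=2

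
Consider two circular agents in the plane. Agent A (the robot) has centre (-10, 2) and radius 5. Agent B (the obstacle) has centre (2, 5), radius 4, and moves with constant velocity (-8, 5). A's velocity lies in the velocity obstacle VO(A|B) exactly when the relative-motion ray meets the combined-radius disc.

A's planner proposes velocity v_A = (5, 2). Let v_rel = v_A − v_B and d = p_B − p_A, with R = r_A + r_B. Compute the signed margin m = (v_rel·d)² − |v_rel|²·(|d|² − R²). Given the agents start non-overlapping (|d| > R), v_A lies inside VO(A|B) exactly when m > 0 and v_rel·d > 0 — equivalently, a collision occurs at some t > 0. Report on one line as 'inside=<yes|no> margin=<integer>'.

d = (12, 3),  |d|² = 153;  R = 5+4 = 9,  c = 153−9² = 72
v_rel = (13, -3),  |v_rel|² = 178;  v_rel·d = (13)·(12) + (-3)·(3) = 147
178·t² − 294·t + 72 = 0  ⇒  m = 147² − 178·72 = 8793
m = 8793 > 0,  v_rel·d = 147 > 0  ⇒  inside

inside=yes margin=8793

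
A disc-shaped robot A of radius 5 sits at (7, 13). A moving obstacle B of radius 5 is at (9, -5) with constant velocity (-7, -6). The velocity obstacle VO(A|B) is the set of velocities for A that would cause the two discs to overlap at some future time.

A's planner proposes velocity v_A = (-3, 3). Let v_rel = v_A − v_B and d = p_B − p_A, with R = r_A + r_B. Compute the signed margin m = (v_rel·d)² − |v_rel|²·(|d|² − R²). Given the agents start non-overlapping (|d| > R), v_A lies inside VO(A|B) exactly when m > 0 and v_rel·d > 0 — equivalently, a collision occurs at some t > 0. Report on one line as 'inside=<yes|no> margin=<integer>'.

d = (2, -18),  |d|² = 328;  R = 5+5 = 10,  c = 328−10² = 228
v_rel = (4, 9),  |v_rel|² = 97;  v_rel·d = (4)·(2) + (9)·(-18) = -154
97·t² + 308·t + 228 = 0  ⇒  m = (-154)² − 97·228 = 1600
m = 1600 > 0,  v_rel·d = -154 < 0  ⇒  outside

inside=no margin=1600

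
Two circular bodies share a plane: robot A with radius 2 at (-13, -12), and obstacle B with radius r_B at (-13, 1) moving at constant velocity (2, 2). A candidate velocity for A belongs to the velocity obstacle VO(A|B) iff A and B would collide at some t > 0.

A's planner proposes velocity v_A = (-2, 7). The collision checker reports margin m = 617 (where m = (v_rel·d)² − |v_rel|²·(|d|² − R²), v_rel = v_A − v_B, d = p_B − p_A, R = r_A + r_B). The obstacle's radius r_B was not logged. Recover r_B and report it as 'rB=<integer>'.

m = 617
d = (0, 13);  v_rel = (-4, 5),  |v_rel|² = 41
v_rel×d = (-4)·(13) − (5)·(0) = -52
since m = R²·41 − (-52)²:  R² = (2704 + 617) / 41 = 81
R = √81 = 9  ⇒  r_B = 9 − 2 = 7

rB=7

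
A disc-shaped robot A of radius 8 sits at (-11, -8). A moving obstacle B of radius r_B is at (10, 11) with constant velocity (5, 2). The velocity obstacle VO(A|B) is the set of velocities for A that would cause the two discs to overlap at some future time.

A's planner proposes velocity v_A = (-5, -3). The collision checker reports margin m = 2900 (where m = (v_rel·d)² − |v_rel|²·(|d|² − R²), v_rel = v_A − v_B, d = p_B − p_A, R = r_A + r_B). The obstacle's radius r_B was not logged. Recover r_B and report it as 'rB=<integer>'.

m = 2900
d = (21, 19);  v_rel = (-10, -5),  |v_rel|² = 125
v_rel×d = (-10)·(19) − (-5)·(21) = -85
since m = R²·125 − (-85)²:  R² = (7225 + 2900) / 125 = 81
R = √81 = 9  ⇒  r_B = 9 − 8 = 1

rB=1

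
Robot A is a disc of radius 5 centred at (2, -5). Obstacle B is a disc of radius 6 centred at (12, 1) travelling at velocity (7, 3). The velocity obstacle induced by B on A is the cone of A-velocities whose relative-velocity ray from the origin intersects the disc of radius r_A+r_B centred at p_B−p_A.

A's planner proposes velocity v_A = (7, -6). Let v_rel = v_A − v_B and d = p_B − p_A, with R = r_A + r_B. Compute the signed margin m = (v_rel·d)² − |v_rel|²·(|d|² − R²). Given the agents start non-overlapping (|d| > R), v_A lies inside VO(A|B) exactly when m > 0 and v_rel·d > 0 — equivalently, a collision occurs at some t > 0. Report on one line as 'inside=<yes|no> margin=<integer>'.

d = (10, 6),  |d|² = 136;  R = 5+6 = 11,  c = 136−11² = 15
v_rel = (0, -9),  |v_rel|² = 81;  v_rel·d = (0)·(10) + (-9)·(6) = -54
81·t² + 108·t + 15 = 0  ⇒  m = (-54)² − 81·15 = 1701
m = 1701 > 0,  v_rel·d = -54 < 0  ⇒  outside

inside=no margin=1701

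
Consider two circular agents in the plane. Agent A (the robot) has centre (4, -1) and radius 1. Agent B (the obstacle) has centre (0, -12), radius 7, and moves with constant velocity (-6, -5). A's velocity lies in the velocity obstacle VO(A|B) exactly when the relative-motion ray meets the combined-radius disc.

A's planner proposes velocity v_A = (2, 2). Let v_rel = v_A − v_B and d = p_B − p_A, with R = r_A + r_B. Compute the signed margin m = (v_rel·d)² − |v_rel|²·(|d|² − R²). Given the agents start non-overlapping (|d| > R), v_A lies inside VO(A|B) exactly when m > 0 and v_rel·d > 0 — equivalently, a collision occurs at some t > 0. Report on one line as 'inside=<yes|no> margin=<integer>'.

d = (-4, -11),  |d|² = 137;  R = 1+7 = 8,  c = 137−8² = 73
v_rel = (8, 7),  |v_rel|² = 113;  v_rel·d = (8)·(-4) + (7)·(-11) = -109
113·t² + 218·t + 73 = 0  ⇒  m = (-109)² − 113·73 = 3632
m = 3632 > 0,  v_rel·d = -109 < 0  ⇒  outside

inside=no margin=3632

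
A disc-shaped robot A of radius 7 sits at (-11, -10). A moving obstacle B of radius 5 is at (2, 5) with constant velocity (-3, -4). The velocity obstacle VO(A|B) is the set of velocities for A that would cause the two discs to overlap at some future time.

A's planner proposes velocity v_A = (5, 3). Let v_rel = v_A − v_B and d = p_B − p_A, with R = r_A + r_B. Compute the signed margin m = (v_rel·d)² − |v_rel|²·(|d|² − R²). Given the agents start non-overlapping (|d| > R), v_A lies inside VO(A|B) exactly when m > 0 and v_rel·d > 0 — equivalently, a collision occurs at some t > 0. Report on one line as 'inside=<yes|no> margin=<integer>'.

d = (13, 15),  |d|² = 394;  R = 7+5 = 12,  c = 394−12² = 250
v_rel = (8, 7),  |v_rel|² = 113;  v_rel·d = (8)·(13) + (7)·(15) = 209
113·t² − 418·t + 250 = 0  ⇒  m = 209² − 113·250 = 15431
m = 15431 > 0,  v_rel·d = 209 > 0  ⇒  inside

inside=yes margin=15431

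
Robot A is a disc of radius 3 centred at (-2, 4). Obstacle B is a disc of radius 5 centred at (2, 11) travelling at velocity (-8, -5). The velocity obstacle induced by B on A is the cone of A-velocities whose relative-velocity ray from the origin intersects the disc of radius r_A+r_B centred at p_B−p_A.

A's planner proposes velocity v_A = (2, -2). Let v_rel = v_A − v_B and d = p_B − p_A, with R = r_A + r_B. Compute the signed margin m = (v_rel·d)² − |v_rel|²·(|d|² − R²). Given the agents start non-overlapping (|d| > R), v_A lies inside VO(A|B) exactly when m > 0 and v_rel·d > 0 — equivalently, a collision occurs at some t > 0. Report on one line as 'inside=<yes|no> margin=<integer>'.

d = (4, 7),  |d|² = 65;  R = 3+5 = 8,  c = 65−8² = 1
v_rel = (10, 3),  |v_rel|² = 109;  v_rel·d = (10)·(4) + (3)·(7) = 61
109·t² − 122·t + 1 = 0  ⇒  m = 61² − 109·1 = 3612
m = 3612 > 0,  v_rel·d = 61 > 0  ⇒  inside

inside=yes margin=3612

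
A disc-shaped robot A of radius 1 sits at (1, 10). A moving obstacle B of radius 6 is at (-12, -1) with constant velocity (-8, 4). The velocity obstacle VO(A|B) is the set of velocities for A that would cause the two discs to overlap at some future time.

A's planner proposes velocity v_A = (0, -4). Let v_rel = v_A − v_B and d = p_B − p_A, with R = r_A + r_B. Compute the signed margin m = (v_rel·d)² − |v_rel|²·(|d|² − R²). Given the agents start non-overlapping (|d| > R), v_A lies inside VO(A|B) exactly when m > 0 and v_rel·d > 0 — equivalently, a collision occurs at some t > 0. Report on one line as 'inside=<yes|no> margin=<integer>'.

d = (-13, -11),  |d|² = 290;  R = 1+6 = 7,  c = 290−7² = 241
v_rel = (8, -8),  |v_rel|² = 128;  v_rel·d = (8)·(-13) + (-8)·(-11) = -16
128·t² + 32·t + 241 = 0  ⇒  m = (-16)² − 128·241 = -30592
m = -30592 < 0,  v_rel·d = -16 < 0  ⇒  outside

inside=no margin=-30592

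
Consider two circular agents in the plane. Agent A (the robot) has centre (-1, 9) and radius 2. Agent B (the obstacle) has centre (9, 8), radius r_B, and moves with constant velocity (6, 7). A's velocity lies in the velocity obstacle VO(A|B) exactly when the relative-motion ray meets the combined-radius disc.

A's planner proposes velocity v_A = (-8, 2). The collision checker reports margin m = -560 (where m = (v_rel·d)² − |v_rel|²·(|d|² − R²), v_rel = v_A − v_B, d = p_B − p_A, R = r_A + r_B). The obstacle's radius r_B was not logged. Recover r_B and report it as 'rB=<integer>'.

m = -560
d = (10, -1);  v_rel = (-14, -5),  |v_rel|² = 221
v_rel×d = (-14)·(-1) − (-5)·(10) = 64
since m = R²·221 − 64²:  R² = (4096 + -560) / 221 = 16
R = √16 = 4  ⇒  r_B = 4 − 2 = 2

rB=2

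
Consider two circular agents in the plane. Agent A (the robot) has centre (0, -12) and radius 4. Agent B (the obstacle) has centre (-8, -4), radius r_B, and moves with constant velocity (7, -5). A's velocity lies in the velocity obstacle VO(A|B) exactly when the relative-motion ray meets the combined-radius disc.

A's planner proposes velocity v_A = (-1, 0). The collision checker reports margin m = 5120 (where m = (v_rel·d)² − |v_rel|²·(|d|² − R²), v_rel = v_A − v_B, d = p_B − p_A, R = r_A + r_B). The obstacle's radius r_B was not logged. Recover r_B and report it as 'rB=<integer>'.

m = 5120
d = (-8, 8);  v_rel = (-8, 5),  |v_rel|² = 89
v_rel×d = (-8)·(8) − (5)·(-8) = -24
since m = R²·89 − (-24)²:  R² = (576 + 5120) / 89 = 64
R = √64 = 8  ⇒  r_B = 8 − 4 = 4

rB=4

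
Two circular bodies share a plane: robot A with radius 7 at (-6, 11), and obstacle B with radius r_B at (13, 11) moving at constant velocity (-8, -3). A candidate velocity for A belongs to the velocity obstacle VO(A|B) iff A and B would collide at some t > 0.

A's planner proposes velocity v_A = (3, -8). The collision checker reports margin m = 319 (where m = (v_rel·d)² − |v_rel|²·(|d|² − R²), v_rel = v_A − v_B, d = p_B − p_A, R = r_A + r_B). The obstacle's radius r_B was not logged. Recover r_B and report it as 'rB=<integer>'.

m = 319
d = (19, 0);  v_rel = (11, -5),  |v_rel|² = 146
v_rel×d = (11)·(0) − (-5)·(19) = 95
since m = R²·146 − 95²:  R² = (9025 + 319) / 146 = 64
R = √64 = 8  ⇒  r_B = 8 − 7 = 1

rB=1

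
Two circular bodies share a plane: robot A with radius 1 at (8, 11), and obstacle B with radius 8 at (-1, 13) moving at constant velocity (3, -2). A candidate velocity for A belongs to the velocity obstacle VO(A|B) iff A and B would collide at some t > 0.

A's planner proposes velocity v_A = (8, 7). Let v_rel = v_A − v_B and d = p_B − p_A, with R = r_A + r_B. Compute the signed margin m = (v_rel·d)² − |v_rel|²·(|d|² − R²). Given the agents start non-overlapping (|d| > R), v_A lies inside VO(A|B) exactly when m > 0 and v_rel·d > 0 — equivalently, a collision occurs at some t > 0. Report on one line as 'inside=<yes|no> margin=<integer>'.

d = (-9, 2),  |d|² = 85;  R = 1+8 = 9,  c = 85−9² = 4
v_rel = (5, 9),  |v_rel|² = 106;  v_rel·d = (5)·(-9) + (9)·(2) = -27
106·t² + 54·t + 4 = 0  ⇒  m = (-27)² − 106·4 = 305
m = 305 > 0,  v_rel·d = -27 < 0  ⇒  outside

inside=no margin=305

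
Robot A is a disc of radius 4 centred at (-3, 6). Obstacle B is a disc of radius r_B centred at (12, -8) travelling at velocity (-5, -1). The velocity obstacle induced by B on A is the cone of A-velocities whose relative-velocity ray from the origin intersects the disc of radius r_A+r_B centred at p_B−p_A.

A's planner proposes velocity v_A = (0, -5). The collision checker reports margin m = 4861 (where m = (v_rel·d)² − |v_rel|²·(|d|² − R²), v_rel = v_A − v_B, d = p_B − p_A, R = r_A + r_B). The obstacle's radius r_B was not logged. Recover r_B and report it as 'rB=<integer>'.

m = 4861
d = (15, -14);  v_rel = (5, -4),  |v_rel|² = 41
v_rel×d = (5)·(-14) − (-4)·(15) = -10
since m = R²·41 − (-10)²:  R² = (100 + 4861) / 41 = 121
R = √121 = 11  ⇒  r_B = 11 − 4 = 7

rB=7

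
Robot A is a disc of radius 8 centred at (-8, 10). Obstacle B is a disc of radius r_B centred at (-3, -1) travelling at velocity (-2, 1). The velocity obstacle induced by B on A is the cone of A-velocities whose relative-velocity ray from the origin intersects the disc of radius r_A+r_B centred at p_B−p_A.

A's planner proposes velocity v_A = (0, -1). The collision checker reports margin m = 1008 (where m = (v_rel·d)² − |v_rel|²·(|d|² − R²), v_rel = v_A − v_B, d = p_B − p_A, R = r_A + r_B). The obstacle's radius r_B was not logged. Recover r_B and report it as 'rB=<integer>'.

m = 1008
d = (5, -11);  v_rel = (2, -2),  |v_rel|² = 8
v_rel×d = (2)·(-11) − (-2)·(5) = -12
since m = R²·8 − (-12)²:  R² = (144 + 1008) / 8 = 144
R = √144 = 12  ⇒  r_B = 12 − 8 = 4

rB=4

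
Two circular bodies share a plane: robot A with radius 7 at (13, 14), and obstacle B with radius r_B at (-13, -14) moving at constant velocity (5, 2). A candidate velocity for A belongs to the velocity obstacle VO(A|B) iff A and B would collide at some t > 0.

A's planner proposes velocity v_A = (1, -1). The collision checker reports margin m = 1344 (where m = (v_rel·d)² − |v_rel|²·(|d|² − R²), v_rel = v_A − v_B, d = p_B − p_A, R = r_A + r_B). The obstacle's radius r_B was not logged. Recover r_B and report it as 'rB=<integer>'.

m = 1344
d = (-26, -28);  v_rel = (-4, -3),  |v_rel|² = 25
v_rel×d = (-4)·(-28) − (-3)·(-26) = 34
since m = R²·25 − 34²:  R² = (1156 + 1344) / 25 = 100
R = √100 = 10  ⇒  r_B = 10 − 7 = 3

rB=3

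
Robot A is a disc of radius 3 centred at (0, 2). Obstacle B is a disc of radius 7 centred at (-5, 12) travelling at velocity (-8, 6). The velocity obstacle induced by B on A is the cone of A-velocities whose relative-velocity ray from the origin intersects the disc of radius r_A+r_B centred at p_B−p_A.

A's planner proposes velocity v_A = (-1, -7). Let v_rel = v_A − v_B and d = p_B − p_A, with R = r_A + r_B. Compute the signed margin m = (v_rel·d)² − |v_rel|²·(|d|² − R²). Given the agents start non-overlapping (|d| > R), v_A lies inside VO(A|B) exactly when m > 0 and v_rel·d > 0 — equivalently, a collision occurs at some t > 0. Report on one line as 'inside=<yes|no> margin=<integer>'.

d = (-5, 10),  |d|² = 125;  R = 3+7 = 10,  c = 125−10² = 25
v_rel = (7, -13),  |v_rel|² = 218;  v_rel·d = (7)·(-5) + (-13)·(10) = -165
218·t² + 330·t + 25 = 0  ⇒  m = (-165)² − 218·25 = 21775
m = 21775 > 0,  v_rel·d = -165 < 0  ⇒  outside

inside=no margin=21775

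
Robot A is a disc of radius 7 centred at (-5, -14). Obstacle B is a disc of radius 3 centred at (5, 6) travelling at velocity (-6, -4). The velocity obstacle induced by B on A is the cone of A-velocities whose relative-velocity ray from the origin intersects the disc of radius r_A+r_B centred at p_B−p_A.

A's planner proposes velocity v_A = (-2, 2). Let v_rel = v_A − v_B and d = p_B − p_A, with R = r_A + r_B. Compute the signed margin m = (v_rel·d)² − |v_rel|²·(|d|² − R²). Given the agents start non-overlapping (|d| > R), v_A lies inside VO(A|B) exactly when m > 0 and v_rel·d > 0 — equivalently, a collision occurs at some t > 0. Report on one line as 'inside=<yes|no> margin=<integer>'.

d = (10, 20),  |d|² = 500;  R = 7+3 = 10,  c = 500−10² = 400
v_rel = (4, 6),  |v_rel|² = 52;  v_rel·d = (4)·(10) + (6)·(20) = 160
52·t² − 320·t + 400 = 0  ⇒  m = 160² − 52·400 = 4800
m = 4800 > 0,  v_rel·d = 160 > 0  ⇒  inside

inside=yes margin=4800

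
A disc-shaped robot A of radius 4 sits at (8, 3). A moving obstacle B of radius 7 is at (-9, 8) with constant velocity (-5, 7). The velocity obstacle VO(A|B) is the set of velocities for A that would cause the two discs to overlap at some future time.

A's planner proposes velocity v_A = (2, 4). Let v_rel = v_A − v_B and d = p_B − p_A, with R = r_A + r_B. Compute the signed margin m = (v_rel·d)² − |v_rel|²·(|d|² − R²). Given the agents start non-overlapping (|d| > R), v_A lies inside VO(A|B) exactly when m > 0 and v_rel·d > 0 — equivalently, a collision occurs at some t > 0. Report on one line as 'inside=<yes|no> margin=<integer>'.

d = (-17, 5),  |d|² = 314;  R = 4+7 = 11,  c = 314−11² = 193
v_rel = (7, -3),  |v_rel|² = 58;  v_rel·d = (7)·(-17) + (-3)·(5) = -134
58·t² + 268·t + 193 = 0  ⇒  m = (-134)² − 58·193 = 6762
m = 6762 > 0,  v_rel·d = -134 < 0  ⇒  outside

inside=no margin=6762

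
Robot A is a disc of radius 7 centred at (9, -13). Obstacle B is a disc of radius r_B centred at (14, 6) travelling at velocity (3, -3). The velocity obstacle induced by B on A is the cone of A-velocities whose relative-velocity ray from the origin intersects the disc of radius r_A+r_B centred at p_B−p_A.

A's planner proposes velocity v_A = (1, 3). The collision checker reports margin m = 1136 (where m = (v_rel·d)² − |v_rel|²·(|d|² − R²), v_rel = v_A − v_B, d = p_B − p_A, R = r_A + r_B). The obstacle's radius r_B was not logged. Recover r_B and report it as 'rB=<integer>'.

m = 1136
d = (5, 19);  v_rel = (-2, 6),  |v_rel|² = 40
v_rel×d = (-2)·(19) − (6)·(5) = -68
since m = R²·40 − (-68)²:  R² = (4624 + 1136) / 40 = 144
R = √144 = 12  ⇒  r_B = 12 − 7 = 5

rB=5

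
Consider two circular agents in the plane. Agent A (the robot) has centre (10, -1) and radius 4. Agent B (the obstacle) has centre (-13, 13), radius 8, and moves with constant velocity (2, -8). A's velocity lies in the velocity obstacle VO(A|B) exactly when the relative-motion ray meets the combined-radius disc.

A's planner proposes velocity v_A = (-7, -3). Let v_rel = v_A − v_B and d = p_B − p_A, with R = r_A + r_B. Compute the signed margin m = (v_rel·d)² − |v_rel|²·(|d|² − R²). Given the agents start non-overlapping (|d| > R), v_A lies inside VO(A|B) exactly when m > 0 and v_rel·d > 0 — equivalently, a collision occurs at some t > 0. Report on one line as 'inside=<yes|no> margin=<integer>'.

d = (-23, 14),  |d|² = 725;  R = 4+8 = 12,  c = 725−12² = 581
v_rel = (-9, 5),  |v_rel|² = 106;  v_rel·d = (-9)·(-23) + (5)·(14) = 277
106·t² − 554·t + 581 = 0  ⇒  m = 277² − 106·581 = 15143
m = 15143 > 0,  v_rel·d = 277 > 0  ⇒  inside

inside=yes margin=15143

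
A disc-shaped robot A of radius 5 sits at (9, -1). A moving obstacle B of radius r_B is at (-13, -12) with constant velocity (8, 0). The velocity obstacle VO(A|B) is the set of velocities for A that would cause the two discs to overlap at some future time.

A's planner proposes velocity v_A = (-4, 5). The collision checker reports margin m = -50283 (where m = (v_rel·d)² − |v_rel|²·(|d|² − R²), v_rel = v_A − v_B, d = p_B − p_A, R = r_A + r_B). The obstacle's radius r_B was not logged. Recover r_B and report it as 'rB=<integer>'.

m = -50283
d = (-22, -11);  v_rel = (-12, 5),  |v_rel|² = 169
v_rel×d = (-12)·(-11) − (5)·(-22) = 242
since m = R²·169 − 242²:  R² = (58564 + -50283) / 169 = 49
R = √49 = 7  ⇒  r_B = 7 − 5 = 2

rB=2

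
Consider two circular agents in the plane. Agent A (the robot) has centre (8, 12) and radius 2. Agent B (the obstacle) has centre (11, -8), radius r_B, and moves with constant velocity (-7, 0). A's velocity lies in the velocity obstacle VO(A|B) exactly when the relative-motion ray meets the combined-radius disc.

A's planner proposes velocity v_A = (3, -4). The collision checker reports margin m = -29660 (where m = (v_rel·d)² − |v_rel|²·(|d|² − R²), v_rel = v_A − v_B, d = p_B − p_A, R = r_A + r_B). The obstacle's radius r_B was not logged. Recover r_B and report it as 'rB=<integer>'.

m = -29660
d = (3, -20);  v_rel = (10, -4),  |v_rel|² = 116
v_rel×d = (10)·(-20) − (-4)·(3) = -188
since m = R²·116 − (-188)²:  R² = (35344 + -29660) / 116 = 49
R = √49 = 7  ⇒  r_B = 7 − 2 = 5

rB=5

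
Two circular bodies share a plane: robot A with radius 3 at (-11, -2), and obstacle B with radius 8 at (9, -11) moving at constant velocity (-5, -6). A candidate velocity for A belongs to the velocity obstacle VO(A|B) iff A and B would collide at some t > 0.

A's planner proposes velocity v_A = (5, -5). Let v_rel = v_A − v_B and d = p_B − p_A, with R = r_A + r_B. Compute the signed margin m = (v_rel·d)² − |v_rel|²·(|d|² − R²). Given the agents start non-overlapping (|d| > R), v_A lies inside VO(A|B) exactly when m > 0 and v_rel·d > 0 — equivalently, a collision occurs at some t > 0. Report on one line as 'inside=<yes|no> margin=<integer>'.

d = (20, -9),  |d|² = 481;  R = 3+8 = 11,  c = 481−11² = 360
v_rel = (10, 1),  |v_rel|² = 101;  v_rel·d = (10)·(20) + (1)·(-9) = 191
101·t² − 382·t + 360 = 0  ⇒  m = 191² − 101·360 = 121
m = 121 > 0,  v_rel·d = 191 > 0  ⇒  inside

inside=yes margin=121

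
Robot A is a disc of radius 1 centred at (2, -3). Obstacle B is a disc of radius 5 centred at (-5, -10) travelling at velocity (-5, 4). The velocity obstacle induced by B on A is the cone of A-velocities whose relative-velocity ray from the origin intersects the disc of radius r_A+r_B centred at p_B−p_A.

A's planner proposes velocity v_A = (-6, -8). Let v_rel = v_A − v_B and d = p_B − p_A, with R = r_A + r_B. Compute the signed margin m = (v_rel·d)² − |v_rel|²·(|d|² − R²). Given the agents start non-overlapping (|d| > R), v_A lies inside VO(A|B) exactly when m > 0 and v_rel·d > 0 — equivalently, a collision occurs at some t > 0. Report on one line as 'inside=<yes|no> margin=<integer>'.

d = (-7, -7),  |d|² = 98;  R = 1+5 = 6,  c = 98−6² = 62
v_rel = (-1, -12),  |v_rel|² = 145;  v_rel·d = (-1)·(-7) + (-12)·(-7) = 91
145·t² − 182·t + 62 = 0  ⇒  m = 91² − 145·62 = -709
m = -709 < 0,  v_rel·d = 91 > 0  ⇒  outside

inside=no margin=-709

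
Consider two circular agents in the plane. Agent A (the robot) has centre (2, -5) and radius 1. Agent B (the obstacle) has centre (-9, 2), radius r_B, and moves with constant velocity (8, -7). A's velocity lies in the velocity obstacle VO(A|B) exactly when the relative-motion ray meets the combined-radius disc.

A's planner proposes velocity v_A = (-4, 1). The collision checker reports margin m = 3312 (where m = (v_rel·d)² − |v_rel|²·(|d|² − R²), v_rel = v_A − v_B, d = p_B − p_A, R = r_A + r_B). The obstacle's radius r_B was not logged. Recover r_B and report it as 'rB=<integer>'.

m = 3312
d = (-11, 7);  v_rel = (-12, 8),  |v_rel|² = 208
v_rel×d = (-12)·(7) − (8)·(-11) = 4
since m = R²·208 − 4²:  R² = (16 + 3312) / 208 = 16
R = √16 = 4  ⇒  r_B = 4 − 1 = 3

rB=3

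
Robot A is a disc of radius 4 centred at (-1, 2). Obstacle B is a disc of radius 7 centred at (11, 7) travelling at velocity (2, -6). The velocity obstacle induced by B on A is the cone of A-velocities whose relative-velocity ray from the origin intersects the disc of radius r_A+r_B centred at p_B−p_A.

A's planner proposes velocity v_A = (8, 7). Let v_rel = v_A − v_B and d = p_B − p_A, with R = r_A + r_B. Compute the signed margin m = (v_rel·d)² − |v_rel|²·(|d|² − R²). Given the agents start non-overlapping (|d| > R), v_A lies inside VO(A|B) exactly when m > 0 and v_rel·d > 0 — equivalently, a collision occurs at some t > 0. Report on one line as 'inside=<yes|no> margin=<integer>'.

d = (12, 5),  |d|² = 169;  R = 4+7 = 11,  c = 169−11² = 48
v_rel = (6, 13),  |v_rel|² = 205;  v_rel·d = (6)·(12) + (13)·(5) = 137
205·t² − 274·t + 48 = 0  ⇒  m = 137² − 205·48 = 8929
m = 8929 > 0,  v_rel·d = 137 > 0  ⇒  inside

inside=yes margin=8929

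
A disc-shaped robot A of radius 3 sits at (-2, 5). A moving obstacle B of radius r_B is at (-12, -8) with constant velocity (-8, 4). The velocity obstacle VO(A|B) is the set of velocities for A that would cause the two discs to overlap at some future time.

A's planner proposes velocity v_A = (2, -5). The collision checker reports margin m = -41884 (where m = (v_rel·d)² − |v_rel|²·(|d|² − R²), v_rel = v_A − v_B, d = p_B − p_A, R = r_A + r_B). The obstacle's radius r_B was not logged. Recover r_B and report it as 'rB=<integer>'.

m = -41884
d = (-10, -13);  v_rel = (10, -9),  |v_rel|² = 181
v_rel×d = (10)·(-13) − (-9)·(-10) = -220
since m = R²·181 − (-220)²:  R² = (48400 + -41884) / 181 = 36
R = √36 = 6  ⇒  r_B = 6 − 3 = 3

rB=3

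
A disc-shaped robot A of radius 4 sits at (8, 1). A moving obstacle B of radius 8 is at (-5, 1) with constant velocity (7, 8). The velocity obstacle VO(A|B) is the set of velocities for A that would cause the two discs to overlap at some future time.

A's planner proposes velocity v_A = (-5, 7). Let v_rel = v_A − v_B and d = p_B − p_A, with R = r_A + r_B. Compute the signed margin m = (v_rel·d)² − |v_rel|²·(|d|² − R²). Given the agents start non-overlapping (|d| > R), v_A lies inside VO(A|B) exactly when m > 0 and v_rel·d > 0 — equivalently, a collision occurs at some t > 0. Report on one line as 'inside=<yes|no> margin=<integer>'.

d = (-13, 0),  |d|² = 169;  R = 4+8 = 12,  c = 169−12² = 25
v_rel = (-12, -1),  |v_rel|² = 145;  v_rel·d = (-12)·(-13) + (-1)·(0) = 156
145·t² − 312·t + 25 = 0  ⇒  m = 156² − 145·25 = 20711
m = 20711 > 0,  v_rel·d = 156 > 0  ⇒  inside

inside=yes margin=20711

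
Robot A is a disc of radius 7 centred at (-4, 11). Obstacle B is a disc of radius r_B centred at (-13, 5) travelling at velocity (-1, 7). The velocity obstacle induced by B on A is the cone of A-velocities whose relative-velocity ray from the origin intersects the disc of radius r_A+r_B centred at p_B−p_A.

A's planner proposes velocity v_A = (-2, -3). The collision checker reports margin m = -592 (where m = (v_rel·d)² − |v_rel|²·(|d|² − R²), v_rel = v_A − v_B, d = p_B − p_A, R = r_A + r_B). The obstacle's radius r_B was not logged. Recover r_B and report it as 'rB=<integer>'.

m = -592
d = (-9, -6);  v_rel = (-1, -10),  |v_rel|² = 101
v_rel×d = (-1)·(-6) − (-10)·(-9) = -84
since m = R²·101 − (-84)²:  R² = (7056 + -592) / 101 = 64
R = √64 = 8  ⇒  r_B = 8 − 7 = 1

rB=1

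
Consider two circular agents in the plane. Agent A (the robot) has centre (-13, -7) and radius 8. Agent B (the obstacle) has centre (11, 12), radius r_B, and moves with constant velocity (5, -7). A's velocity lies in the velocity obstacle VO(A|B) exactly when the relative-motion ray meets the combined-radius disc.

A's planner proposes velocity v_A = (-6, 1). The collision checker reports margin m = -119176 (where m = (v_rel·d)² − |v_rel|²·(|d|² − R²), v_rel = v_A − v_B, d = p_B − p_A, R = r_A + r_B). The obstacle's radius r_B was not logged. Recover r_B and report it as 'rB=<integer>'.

m = -119176
d = (24, 19);  v_rel = (-11, 8),  |v_rel|² = 185
v_rel×d = (-11)·(19) − (8)·(24) = -401
since m = R²·185 − (-401)²:  R² = (160801 + -119176) / 185 = 225
R = √225 = 15  ⇒  r_B = 15 − 8 = 7

rB=7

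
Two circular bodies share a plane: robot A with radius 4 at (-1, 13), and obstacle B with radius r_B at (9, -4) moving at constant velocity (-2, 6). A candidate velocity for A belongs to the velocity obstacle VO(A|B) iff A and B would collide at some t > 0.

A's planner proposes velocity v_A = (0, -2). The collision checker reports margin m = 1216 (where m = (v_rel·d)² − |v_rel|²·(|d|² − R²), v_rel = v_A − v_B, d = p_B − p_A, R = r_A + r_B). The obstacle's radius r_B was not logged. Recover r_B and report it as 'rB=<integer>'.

m = 1216
d = (10, -17);  v_rel = (2, -8),  |v_rel|² = 68
v_rel×d = (2)·(-17) − (-8)·(10) = 46
since m = R²·68 − 46²:  R² = (2116 + 1216) / 68 = 49
R = √49 = 7  ⇒  r_B = 7 − 4 = 3

rB=3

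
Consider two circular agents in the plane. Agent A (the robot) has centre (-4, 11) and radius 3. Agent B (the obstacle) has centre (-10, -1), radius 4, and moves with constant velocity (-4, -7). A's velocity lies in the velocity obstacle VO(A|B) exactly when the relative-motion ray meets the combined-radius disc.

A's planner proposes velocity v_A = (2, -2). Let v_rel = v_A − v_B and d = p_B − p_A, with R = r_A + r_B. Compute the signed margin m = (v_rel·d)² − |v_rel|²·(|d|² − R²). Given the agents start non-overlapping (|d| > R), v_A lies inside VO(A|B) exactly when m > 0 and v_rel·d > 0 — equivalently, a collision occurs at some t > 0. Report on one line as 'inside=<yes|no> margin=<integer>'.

d = (-6, -12),  |d|² = 180;  R = 3+4 = 7,  c = 180−7² = 131
v_rel = (6, 5),  |v_rel|² = 61;  v_rel·d = (6)·(-6) + (5)·(-12) = -96
61·t² + 192·t + 131 = 0  ⇒  m = (-96)² − 61·131 = 1225
m = 1225 > 0,  v_rel·d = -96 < 0  ⇒  outside

inside=no margin=1225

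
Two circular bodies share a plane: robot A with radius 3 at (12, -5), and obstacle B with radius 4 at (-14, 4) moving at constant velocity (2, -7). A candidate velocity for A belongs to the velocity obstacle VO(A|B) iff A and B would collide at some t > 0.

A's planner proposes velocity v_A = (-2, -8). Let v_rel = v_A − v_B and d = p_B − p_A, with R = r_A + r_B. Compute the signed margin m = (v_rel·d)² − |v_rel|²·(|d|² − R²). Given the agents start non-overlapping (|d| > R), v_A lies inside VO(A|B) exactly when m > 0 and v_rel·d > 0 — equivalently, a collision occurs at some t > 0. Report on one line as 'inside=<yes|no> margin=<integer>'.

d = (-26, 9),  |d|² = 757;  R = 3+4 = 7,  c = 757−7² = 708
v_rel = (-4, -1),  |v_rel|² = 17;  v_rel·d = (-4)·(-26) + (-1)·(9) = 95
17·t² − 190·t + 708 = 0  ⇒  m = 95² − 17·708 = -3011
m = -3011 < 0,  v_rel·d = 95 > 0  ⇒  outside

inside=no margin=-3011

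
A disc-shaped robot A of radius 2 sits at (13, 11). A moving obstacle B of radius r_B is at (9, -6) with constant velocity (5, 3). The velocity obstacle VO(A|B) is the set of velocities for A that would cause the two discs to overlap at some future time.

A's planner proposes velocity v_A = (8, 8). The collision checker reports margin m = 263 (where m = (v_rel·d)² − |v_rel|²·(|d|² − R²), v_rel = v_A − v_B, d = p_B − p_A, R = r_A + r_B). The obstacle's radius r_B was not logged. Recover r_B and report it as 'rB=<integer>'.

m = 263
d = (-4, -17);  v_rel = (3, 5),  |v_rel|² = 34
v_rel×d = (3)·(-17) − (5)·(-4) = -31
since m = R²·34 − (-31)²:  R² = (961 + 263) / 34 = 36
R = √36 = 6  ⇒  r_B = 6 − 2 = 4

rB=4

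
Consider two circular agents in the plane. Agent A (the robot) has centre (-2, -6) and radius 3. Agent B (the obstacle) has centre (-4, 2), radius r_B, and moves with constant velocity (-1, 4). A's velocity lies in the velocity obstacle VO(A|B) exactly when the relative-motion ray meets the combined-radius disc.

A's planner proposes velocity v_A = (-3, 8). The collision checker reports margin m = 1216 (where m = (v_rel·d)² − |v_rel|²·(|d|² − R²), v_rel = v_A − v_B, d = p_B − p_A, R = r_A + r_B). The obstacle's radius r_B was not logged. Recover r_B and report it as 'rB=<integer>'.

m = 1216
d = (-2, 8);  v_rel = (-2, 4),  |v_rel|² = 20
v_rel×d = (-2)·(8) − (4)·(-2) = -8
since m = R²·20 − (-8)²:  R² = (64 + 1216) / 20 = 64
R = √64 = 8  ⇒  r_B = 8 − 3 = 5

rB=5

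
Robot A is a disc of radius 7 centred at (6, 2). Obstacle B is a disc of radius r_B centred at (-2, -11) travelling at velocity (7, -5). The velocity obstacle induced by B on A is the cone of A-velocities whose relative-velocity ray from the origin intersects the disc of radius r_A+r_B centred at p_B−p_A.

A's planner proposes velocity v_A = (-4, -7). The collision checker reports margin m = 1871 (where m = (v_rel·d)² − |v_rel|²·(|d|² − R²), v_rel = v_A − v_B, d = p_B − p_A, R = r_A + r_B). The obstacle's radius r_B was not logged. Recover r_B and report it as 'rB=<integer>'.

m = 1871
d = (-8, -13);  v_rel = (-11, -2),  |v_rel|² = 125
v_rel×d = (-11)·(-13) − (-2)·(-8) = 127
since m = R²·125 − 127²:  R² = (16129 + 1871) / 125 = 144
R = √144 = 12  ⇒  r_B = 12 − 7 = 5

rB=5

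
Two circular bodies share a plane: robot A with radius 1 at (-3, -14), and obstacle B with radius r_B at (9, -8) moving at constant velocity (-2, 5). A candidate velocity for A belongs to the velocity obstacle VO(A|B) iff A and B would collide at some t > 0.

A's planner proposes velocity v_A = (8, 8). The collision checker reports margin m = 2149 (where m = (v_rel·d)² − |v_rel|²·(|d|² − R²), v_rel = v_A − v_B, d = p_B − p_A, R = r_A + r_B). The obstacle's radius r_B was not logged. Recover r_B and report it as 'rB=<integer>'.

m = 2149
d = (12, 6);  v_rel = (10, 3),  |v_rel|² = 109
v_rel×d = (10)·(6) − (3)·(12) = 24
since m = R²·109 − 24²:  R² = (576 + 2149) / 109 = 25
R = √25 = 5  ⇒  r_B = 5 − 1 = 4

rB=4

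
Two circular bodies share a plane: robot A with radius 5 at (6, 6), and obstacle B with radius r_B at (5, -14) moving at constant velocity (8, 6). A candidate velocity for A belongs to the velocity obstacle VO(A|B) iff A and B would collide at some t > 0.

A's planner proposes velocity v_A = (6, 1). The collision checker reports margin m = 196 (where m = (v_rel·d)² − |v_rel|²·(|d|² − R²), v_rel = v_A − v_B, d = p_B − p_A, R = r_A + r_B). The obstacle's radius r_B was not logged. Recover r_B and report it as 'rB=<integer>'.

m = 196
d = (-1, -20);  v_rel = (-2, -5),  |v_rel|² = 29
v_rel×d = (-2)·(-20) − (-5)·(-1) = 35
since m = R²·29 − 35²:  R² = (1225 + 196) / 29 = 49
R = √49 = 7  ⇒  r_B = 7 − 5 = 2

rB=2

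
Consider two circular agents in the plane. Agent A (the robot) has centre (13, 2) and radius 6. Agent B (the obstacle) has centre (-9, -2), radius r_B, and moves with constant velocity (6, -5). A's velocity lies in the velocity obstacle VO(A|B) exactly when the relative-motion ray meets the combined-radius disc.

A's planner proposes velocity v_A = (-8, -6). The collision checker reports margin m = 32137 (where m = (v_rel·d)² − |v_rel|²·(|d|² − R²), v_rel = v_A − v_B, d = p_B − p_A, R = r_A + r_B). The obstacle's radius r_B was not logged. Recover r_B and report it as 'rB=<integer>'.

m = 32137
d = (-22, -4);  v_rel = (-14, -1),  |v_rel|² = 197
v_rel×d = (-14)·(-4) − (-1)·(-22) = 34
since m = R²·197 − 34²:  R² = (1156 + 32137) / 197 = 169
R = √169 = 13  ⇒  r_B = 13 − 6 = 7

rB=7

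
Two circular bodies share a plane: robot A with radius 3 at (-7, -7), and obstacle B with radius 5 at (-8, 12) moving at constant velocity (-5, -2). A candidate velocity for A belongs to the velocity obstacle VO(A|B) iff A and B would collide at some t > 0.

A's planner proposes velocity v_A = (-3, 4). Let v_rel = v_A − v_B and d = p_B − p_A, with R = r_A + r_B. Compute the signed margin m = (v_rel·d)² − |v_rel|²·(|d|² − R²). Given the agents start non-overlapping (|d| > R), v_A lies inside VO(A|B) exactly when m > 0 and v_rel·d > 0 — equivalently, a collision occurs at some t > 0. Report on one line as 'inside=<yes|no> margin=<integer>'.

d = (-1, 19),  |d|² = 362;  R = 3+5 = 8,  c = 362−8² = 298
v_rel = (2, 6),  |v_rel|² = 40;  v_rel·d = (2)·(-1) + (6)·(19) = 112
40·t² − 224·t + 298 = 0  ⇒  m = 112² − 40·298 = 624
m = 624 > 0,  v_rel·d = 112 > 0  ⇒  inside

inside=yes margin=624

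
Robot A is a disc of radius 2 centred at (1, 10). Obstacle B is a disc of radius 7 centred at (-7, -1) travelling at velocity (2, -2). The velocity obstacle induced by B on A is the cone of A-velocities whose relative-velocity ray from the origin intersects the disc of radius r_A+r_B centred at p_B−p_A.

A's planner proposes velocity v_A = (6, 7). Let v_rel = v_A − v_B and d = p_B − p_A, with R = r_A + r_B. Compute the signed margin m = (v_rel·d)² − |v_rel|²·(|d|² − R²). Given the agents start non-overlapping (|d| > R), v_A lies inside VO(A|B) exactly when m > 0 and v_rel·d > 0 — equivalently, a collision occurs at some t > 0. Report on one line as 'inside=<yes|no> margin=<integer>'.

d = (-8, -11),  |d|² = 185;  R = 2+7 = 9,  c = 185−9² = 104
v_rel = (4, 9),  |v_rel|² = 97;  v_rel·d = (4)·(-8) + (9)·(-11) = -131
97·t² + 262·t + 104 = 0  ⇒  m = (-131)² − 97·104 = 7073
m = 7073 > 0,  v_rel·d = -131 < 0  ⇒  outside

inside=no margin=7073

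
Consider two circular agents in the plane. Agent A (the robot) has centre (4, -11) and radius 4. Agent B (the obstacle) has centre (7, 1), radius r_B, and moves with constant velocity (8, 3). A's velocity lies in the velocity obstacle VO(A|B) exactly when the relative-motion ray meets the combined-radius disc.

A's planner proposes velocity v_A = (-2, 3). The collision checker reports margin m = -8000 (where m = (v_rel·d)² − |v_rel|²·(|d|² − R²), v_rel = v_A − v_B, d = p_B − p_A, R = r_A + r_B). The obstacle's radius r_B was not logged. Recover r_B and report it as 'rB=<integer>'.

m = -8000
d = (3, 12);  v_rel = (-10, 0),  |v_rel|² = 100
v_rel×d = (-10)·(12) − (0)·(3) = -120
since m = R²·100 − (-120)²:  R² = (14400 + -8000) / 100 = 64
R = √64 = 8  ⇒  r_B = 8 − 4 = 4

rB=4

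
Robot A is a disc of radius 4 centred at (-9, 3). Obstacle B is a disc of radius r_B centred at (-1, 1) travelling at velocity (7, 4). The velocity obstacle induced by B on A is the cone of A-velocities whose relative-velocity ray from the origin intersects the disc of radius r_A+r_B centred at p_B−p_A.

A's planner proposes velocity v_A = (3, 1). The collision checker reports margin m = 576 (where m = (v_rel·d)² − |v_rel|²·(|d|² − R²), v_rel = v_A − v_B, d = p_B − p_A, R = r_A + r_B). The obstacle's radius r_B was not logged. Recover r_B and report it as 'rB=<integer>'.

m = 576
d = (8, -2);  v_rel = (-4, -3),  |v_rel|² = 25
v_rel×d = (-4)·(-2) − (-3)·(8) = 32
since m = R²·25 − 32²:  R² = (1024 + 576) / 25 = 64
R = √64 = 8  ⇒  r_B = 8 − 4 = 4

rB=4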